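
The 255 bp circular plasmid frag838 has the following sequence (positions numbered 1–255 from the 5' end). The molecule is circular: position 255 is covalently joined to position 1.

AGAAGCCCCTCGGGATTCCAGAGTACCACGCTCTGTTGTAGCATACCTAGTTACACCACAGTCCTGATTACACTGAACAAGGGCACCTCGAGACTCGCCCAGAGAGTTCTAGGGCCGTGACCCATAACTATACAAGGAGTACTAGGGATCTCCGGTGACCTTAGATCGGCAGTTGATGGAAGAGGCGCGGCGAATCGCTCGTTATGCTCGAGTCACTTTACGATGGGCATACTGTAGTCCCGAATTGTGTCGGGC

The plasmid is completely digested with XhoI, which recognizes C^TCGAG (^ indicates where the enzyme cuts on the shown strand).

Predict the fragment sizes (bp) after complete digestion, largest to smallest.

XhoI sites (CTCGAG) start at positions 87, 207.
XhoI cuts after the first base of each site, so after positions 87, 207.
Circular molecule, 2 cuts → 2 fragments:
  88–207 → 120 bp
  208–255 then 1–87 → 48 + 87 = 135 bp
Sorted largest to smallest: 135, 120 bp.

135, 120 bp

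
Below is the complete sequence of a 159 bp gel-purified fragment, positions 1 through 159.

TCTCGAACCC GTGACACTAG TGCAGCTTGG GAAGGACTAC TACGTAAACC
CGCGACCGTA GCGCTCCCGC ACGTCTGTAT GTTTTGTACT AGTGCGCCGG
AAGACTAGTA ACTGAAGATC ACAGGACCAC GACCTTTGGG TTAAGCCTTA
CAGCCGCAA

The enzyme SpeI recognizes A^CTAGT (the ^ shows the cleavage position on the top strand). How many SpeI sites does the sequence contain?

ACTAGT occurs starting at positions 16, 88, 104.
SpeI cuts at 3 sites.

3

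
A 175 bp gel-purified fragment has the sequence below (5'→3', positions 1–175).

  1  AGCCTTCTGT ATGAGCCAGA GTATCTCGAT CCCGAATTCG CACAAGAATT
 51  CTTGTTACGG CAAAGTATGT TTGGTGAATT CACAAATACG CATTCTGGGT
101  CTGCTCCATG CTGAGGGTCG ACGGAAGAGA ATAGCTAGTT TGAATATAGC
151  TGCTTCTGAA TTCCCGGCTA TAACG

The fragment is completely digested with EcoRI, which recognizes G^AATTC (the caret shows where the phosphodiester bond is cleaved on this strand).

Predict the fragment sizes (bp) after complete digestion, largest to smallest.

EcoRI sites (GAATTC) start at positions 34, 46, 76, 158.
EcoRI cuts after the first base of each site, so after positions 34, 46, 76, 158.
Linear molecule, 4 cuts → 5 fragments:
  1–34 → 34 bp
  35–46 → 12 bp
  47–76 → 30 bp
  77–158 → 82 bp
  159–175 → 17 bp
Sorted largest to smallest: 82, 34, 30, 17, 12 bp.

82, 34, 30, 17, 12 bp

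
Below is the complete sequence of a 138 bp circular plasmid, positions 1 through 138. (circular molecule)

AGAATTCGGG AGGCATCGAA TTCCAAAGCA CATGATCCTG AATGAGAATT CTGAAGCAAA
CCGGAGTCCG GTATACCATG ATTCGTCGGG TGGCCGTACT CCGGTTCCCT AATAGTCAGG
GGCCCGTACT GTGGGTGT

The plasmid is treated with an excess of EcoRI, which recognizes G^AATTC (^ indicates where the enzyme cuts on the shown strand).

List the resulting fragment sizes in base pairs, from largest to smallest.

EcoRI sites (GAATTC) start at positions 2, 18, 46.
EcoRI cuts after the first base of each site, so after positions 2, 18, 46.
Circular molecule, 3 cuts → 3 fragments:
  3–18 → 16 bp
  19–46 → 28 bp
  47–138 then 1–2 → 92 + 2 = 94 bp
Sorted largest to smallest: 94, 28, 16 bp.

94, 28, 16 bp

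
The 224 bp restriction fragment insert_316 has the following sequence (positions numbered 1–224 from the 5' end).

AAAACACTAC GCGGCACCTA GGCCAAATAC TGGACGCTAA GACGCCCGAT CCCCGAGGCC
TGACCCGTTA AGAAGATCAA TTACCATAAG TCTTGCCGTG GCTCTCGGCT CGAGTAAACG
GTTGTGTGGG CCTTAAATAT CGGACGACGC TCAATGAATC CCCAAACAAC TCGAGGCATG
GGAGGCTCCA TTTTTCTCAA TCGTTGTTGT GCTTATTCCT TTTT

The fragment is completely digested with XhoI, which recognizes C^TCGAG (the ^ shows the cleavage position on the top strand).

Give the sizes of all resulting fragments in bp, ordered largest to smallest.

109, 61, 54 bp

XhoI sites (CTCGAG) start at positions 109, 170.
XhoI cuts after the first base of each site, so after positions 109, 170.
Linear molecule, 2 cuts → 3 fragments:
  1–109 → 109 bp
  110–170 → 61 bp
  171–224 → 54 bp
Sorted largest to smallest: 109, 61, 54 bp.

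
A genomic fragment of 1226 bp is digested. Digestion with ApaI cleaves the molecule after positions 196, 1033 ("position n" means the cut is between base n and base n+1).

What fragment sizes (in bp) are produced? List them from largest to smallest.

837, 196, 193 bp

Linear molecule, 2 cuts → 3 fragments:
  196 − 0 = 196 bp
  1033 − 196 = 837 bp
  1226 − 1033 = 193 bp
Sorted largest to smallest: 837, 196, 193 bp.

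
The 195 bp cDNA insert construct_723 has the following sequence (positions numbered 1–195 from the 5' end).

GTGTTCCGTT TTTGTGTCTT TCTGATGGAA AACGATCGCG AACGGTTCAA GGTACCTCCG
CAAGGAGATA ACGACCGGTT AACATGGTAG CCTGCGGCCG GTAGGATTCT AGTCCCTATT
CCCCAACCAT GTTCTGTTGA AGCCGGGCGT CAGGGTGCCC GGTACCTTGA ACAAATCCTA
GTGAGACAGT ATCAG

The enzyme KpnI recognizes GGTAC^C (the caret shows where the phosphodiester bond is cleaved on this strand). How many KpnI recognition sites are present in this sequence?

GGTACC occurs starting at positions 51, 161.
KpnI cuts at 2 sites.

2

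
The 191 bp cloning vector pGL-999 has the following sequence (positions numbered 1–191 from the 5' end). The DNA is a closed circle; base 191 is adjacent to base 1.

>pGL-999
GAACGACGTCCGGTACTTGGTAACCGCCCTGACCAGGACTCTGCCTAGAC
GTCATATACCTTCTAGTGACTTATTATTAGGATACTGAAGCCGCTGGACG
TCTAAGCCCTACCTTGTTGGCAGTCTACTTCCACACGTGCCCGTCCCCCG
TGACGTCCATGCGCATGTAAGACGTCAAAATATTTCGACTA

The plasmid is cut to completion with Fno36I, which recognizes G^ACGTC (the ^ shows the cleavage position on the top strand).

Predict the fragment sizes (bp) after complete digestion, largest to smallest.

Fno36I sites (GACGTC) start at positions 5, 48, 97, 152, 171.
Fno36I cuts after the first base of each site, so after positions 5, 48, 97, 152, 171.
Circular molecule, 5 cuts → 5 fragments:
  6–48 → 43 bp
  49–97 → 49 bp
  98–152 → 55 bp
  153–171 → 19 bp
  172–191 then 1–5 → 20 + 5 = 25 bp
Sorted largest to smallest: 55, 49, 43, 25, 19 bp.

55, 49, 43, 25, 19 bp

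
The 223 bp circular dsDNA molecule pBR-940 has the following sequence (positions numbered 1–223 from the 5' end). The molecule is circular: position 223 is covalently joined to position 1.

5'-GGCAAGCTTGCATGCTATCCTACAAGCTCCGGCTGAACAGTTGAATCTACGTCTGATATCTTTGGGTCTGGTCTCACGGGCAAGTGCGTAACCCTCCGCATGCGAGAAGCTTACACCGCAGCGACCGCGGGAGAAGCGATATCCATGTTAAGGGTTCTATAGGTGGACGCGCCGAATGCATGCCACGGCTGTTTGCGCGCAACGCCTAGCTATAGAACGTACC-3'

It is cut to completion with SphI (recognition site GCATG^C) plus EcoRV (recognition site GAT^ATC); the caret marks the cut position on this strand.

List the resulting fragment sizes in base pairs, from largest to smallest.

55, 45, 43, 42, 38 bp

SphI sites (GCATGC) start at positions 10, 98, 178.
SphI cuts after base 5 of each site (before the last base), so after positions 14, 102, 182.
EcoRV sites (GATATC) start at positions 55, 138.
EcoRV cuts after base 3 of each site, so after positions 57, 140.
Combined cut positions: 14, 57, 102, 140, 182.
Circular molecule, 5 cuts → 5 fragments:
  15–57 → 43 bp
  58–102 → 45 bp
  103–140 → 38 bp
  141–182 → 42 bp
  183–223 then 1–14 → 41 + 14 = 55 bp
Sorted largest to smallest: 55, 45, 43, 42, 38 bp.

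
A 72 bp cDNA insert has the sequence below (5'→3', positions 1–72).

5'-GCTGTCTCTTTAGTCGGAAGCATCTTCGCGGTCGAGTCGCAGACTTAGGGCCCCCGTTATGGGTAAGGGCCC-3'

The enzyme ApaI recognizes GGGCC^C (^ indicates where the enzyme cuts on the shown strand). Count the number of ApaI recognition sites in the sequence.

GGGCCC occurs starting at positions 48, 67.
ApaI cuts at 2 sites.

2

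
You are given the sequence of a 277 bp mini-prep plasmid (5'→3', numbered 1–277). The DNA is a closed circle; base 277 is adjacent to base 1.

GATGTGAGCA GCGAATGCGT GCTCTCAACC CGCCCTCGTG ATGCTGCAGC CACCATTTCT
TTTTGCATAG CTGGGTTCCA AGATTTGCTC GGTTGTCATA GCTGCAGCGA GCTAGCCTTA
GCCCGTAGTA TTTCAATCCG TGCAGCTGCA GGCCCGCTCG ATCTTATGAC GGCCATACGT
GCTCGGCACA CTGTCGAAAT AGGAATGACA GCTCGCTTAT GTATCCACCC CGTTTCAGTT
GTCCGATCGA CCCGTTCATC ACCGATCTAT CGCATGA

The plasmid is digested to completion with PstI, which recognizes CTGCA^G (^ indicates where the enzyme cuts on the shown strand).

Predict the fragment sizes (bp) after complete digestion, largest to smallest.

175, 58, 44 bp

PstI sites (CTGCAG) start at positions 44, 102, 146.
PstI cuts after base 5 of each site (before the last base), so after positions 48, 106, 150.
Circular molecule, 3 cuts → 3 fragments:
  49–106 → 58 bp
  107–150 → 44 bp
  151–277 then 1–48 → 127 + 48 = 175 bp
Sorted largest to smallest: 175, 58, 44 bp.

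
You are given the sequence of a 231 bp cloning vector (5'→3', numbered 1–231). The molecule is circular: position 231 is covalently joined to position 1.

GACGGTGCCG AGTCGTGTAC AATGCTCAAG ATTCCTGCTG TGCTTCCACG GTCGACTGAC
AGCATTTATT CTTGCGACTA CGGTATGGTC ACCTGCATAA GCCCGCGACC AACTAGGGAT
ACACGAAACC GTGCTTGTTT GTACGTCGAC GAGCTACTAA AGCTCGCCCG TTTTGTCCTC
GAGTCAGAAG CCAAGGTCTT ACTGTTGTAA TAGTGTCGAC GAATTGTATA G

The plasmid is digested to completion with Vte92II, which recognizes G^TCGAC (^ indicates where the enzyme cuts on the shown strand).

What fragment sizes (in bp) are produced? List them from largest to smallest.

Vte92II sites (GTCGAC) start at positions 51, 145, 215.
Vte92II cuts after the first base of each site, so after positions 51, 145, 215.
Circular molecule, 3 cuts → 3 fragments:
  52–145 → 94 bp
  146–215 → 70 bp
  216–231 then 1–51 → 16 + 51 = 67 bp
Sorted largest to smallest: 94, 70, 67 bp.

94, 70, 67 bp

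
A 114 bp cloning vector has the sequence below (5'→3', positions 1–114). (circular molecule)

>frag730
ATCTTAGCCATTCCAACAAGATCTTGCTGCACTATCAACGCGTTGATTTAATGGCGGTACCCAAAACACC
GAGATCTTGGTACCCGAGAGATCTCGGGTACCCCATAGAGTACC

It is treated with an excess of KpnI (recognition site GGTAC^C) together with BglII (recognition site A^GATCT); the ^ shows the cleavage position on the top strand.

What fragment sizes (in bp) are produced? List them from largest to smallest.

41, 32, 12, 12, 11, 6 bp

KpnI sites (GGTACC) start at positions 56, 79, 97.
KpnI cuts after base 5 of each site (before the last base), so after positions 60, 83, 101.
BglII sites (AGATCT) start at positions 19, 72, 89.
BglII cuts after the first base of each site, so after positions 19, 72, 89.
Combined cut positions: 19, 60, 72, 83, 89, 101.
Circular molecule, 6 cuts → 6 fragments:
  20–60 → 41 bp
  61–72 → 12 bp
  73–83 → 11 bp
  84–89 → 6 bp
  90–101 → 12 bp
  102–114 then 1–19 → 13 + 19 = 32 bp
Sorted largest to smallest: 41, 32, 12, 12, 11, 6 bp.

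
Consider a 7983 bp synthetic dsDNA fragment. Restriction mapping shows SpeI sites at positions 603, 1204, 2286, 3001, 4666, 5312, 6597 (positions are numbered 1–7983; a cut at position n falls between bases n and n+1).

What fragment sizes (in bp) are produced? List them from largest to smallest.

Linear molecule, 7 cuts → 8 fragments:
  603 − 0 = 603 bp
  1204 − 603 = 601 bp
  2286 − 1204 = 1082 bp
  3001 − 2286 = 715 bp
  4666 − 3001 = 1665 bp
  5312 − 4666 = 646 bp
  6597 − 5312 = 1285 bp
  7983 − 6597 = 1386 bp
Sorted largest to smallest: 1665, 1386, 1285, 1082, 715, 646, 603, 601 bp.

1665, 1386, 1285, 1082, 715, 646, 603, 601 bp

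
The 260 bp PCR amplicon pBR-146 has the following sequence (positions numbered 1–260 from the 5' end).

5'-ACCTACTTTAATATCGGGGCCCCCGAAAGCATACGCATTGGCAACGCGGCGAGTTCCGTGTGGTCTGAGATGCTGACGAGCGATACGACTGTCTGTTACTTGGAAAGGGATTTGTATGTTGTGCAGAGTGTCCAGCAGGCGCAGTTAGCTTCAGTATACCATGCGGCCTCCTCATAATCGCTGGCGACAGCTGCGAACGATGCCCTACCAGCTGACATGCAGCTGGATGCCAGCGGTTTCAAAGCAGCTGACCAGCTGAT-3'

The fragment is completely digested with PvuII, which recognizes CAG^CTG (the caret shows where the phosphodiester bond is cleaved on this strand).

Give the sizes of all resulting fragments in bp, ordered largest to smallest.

PvuII sites (CAGCTG) start at positions 188, 209, 220, 245, 253.
PvuII cuts after base 3 of each site, so after positions 190, 211, 222, 247, 255.
Linear molecule, 5 cuts → 6 fragments:
  1–190 → 190 bp
  191–211 → 21 bp
  212–222 → 11 bp
  223–247 → 25 bp
  248–255 → 8 bp
  256–260 → 5 bp
Sorted largest to smallest: 190, 25, 21, 11, 8, 5 bp.

190, 25, 21, 11, 8, 5 bp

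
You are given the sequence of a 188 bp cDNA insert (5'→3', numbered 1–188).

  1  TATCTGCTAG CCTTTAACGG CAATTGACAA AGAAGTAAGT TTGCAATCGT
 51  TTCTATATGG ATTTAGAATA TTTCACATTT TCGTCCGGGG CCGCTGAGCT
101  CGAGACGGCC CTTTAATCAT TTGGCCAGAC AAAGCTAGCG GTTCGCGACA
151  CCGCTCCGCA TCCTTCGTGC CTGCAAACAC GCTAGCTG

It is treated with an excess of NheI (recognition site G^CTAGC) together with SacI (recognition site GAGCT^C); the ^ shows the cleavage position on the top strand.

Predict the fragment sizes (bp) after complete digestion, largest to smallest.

NheI sites (GCTAGC) start at positions 6, 134, 181.
NheI cuts after the first base of each site, so after positions 6, 134, 181.
The SacI site (GAGCTC) starts at position 96.
SacI cuts after base 5 of each site (before the last base), so after position 100.
Combined cut positions: 6, 100, 134, 181.
Linear molecule, 4 cuts → 5 fragments:
  1–6 → 6 bp
  7–100 → 94 bp
  101–134 → 34 bp
  135–181 → 47 bp
  182–188 → 7 bp
Sorted largest to smallest: 94, 47, 34, 7, 6 bp.

94, 47, 34, 7, 6 bp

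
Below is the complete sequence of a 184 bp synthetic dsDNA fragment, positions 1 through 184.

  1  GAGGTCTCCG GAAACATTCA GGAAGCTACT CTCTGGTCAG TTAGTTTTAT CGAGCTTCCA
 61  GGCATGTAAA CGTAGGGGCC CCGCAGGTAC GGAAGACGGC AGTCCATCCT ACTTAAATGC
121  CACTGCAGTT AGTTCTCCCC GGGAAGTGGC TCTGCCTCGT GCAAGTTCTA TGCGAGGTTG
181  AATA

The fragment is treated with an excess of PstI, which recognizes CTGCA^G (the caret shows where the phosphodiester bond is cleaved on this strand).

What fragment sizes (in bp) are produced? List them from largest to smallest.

127, 57 bp

The PstI site (CTGCAG) starts at position 123.
PstI cuts after base 5 of each site (before the last base), so after position 127.
Linear molecule, 1 cut → 2 fragments:
  1–127 → 127 bp
  128–184 → 57 bp
Sorted largest to smallest: 127, 57 bp.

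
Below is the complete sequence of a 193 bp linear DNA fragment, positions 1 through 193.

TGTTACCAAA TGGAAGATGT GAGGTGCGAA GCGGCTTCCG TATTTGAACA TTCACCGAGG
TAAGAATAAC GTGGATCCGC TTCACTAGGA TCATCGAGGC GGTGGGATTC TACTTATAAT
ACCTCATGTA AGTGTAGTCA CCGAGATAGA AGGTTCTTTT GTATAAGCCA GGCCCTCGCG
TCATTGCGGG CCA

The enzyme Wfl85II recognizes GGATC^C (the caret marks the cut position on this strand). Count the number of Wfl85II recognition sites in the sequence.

1

GGATCC occurs starting at position 73.
Wfl85II cuts at 1 site.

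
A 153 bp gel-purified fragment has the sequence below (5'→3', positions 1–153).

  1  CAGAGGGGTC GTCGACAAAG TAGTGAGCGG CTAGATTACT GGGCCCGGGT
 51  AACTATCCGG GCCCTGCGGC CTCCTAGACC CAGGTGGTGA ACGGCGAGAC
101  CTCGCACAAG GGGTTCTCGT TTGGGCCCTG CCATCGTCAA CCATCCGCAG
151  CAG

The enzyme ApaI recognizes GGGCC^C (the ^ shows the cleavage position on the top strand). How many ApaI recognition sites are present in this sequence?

GGGCCC occurs starting at positions 41, 59, 123.
ApaI cuts at 3 sites.

3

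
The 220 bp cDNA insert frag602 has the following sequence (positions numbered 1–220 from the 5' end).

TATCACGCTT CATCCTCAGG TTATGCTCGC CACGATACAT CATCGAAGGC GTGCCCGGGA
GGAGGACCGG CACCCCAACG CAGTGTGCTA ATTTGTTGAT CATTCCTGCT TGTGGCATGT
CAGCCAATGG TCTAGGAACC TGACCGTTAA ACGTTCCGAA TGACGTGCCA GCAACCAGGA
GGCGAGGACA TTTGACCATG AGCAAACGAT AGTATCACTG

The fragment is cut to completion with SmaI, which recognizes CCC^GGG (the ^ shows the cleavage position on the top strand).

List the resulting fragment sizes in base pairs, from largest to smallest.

The SmaI site (CCCGGG) starts at position 54.
SmaI cuts after base 3 of each site, so after position 56.
Linear molecule, 1 cut → 2 fragments:
  1–56 → 56 bp
  57–220 → 164 bp
Sorted largest to smallest: 164, 56 bp.

164, 56 bp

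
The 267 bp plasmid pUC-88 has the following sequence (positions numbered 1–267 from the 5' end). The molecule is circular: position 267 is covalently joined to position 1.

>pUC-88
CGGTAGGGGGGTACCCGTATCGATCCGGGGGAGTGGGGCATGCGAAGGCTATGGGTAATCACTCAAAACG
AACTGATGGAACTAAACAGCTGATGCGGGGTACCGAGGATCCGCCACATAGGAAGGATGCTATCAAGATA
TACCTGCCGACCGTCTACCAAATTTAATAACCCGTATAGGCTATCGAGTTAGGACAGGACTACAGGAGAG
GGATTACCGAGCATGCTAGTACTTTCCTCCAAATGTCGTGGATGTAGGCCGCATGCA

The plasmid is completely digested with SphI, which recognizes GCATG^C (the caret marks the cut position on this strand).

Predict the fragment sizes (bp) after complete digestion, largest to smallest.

SphI sites (GCATGC) start at positions 38, 221, 261.
SphI cuts after base 5 of each site (before the last base), so after positions 42, 225, 265.
Circular molecule, 3 cuts → 3 fragments:
  43–225 → 183 bp
  226–265 → 40 bp
  266–267 then 1–42 → 2 + 42 = 44 bp
Sorted largest to smallest: 183, 44, 40 bp.

183, 44, 40 bp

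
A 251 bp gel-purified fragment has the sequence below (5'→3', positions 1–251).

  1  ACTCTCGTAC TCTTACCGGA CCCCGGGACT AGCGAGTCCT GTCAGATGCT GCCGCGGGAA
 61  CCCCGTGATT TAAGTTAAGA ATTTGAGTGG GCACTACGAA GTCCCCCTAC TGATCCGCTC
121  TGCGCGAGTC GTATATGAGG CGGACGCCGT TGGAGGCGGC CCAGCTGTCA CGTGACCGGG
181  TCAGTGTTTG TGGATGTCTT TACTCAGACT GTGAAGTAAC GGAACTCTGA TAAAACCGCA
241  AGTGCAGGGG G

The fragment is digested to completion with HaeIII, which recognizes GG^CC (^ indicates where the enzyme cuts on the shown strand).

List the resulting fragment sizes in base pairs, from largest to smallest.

159, 92 bp

The HaeIII site (GGCC) starts at position 158.
HaeIII cuts after base 2 of each site, so after position 159.
Linear molecule, 1 cut → 2 fragments:
  1–159 → 159 bp
  160–251 → 92 bp
Sorted largest to smallest: 159, 92 bp.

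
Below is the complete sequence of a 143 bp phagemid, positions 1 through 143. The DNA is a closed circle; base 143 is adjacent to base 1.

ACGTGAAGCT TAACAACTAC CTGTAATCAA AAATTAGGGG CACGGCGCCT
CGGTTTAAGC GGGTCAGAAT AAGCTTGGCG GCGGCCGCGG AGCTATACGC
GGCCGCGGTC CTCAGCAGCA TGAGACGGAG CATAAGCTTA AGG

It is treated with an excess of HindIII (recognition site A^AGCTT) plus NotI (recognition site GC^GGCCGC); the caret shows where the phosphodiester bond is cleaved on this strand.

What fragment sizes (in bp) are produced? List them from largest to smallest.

65, 34, 18, 15, 11 bp

HindIII sites (AAGCTT) start at positions 6, 71, 134.
HindIII cuts after the first base of each site, so after positions 6, 71, 134.
NotI sites (GCGGCCGC) start at positions 81, 99.
NotI cuts after base 2 of each site, so after positions 82, 100.
Combined cut positions: 6, 71, 82, 100, 134.
Circular molecule, 5 cuts → 5 fragments:
  7–71 → 65 bp
  72–82 → 11 bp
  83–100 → 18 bp
  101–134 → 34 bp
  135–143 then 1–6 → 9 + 6 = 15 bp
Sorted largest to smallest: 65, 34, 18, 15, 11 bp.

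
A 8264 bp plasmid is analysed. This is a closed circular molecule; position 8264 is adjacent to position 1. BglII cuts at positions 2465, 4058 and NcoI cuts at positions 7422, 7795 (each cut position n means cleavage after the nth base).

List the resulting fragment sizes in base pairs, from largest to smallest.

3364, 2934, 1593, 373 bp

Combined cut positions (sorted): 2465, 4058, 7422, 7795.
Circular molecule, 4 cuts → 4 fragments:
  4058 − 2465 = 1593 bp
  7422 − 4058 = 3364 bp
  7795 − 7422 = 373 bp
  wrap: 8264 − 7795 + 2465 = 2934 bp
Sorted largest to smallest: 3364, 2934, 1593, 373 bp.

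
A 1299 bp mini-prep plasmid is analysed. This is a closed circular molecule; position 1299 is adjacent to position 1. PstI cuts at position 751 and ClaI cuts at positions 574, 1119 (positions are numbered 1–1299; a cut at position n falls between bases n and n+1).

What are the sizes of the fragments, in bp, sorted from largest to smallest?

754, 368, 177 bp

Combined cut positions (sorted): 574, 751, 1119.
Circular molecule, 3 cuts → 3 fragments:
  751 − 574 = 177 bp
  1119 − 751 = 368 bp
  wrap: 1299 − 1119 + 574 = 754 bp
Sorted largest to smallest: 754, 368, 177 bp.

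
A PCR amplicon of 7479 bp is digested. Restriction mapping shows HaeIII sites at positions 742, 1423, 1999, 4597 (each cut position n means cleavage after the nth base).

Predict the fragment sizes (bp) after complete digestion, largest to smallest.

Linear molecule, 4 cuts → 5 fragments:
  742 − 0 = 742 bp
  1423 − 742 = 681 bp
  1999 − 1423 = 576 bp
  4597 − 1999 = 2598 bp
  7479 − 4597 = 2882 bp
Sorted largest to smallest: 2882, 2598, 742, 681, 576 bp.

2882, 2598, 742, 681, 576 bp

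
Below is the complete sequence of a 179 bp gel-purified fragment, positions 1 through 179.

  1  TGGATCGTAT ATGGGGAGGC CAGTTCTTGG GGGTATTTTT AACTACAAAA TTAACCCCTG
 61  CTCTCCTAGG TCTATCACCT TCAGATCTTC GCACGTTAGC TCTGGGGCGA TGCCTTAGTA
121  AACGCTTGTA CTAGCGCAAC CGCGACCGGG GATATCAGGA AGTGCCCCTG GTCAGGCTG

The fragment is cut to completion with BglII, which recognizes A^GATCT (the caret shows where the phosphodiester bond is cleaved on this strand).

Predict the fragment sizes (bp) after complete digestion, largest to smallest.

The BglII site (AGATCT) starts at position 83.
BglII cuts after the first base of each site, so after position 83.
Linear molecule, 1 cut → 2 fragments:
  1–83 → 83 bp
  84–179 → 96 bp
Sorted largest to smallest: 96, 83 bp.

96, 83 bp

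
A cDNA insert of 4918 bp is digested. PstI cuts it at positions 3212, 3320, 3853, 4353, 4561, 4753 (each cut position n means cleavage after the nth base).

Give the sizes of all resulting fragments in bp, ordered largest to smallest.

Linear molecule, 6 cuts → 7 fragments:
  3212 − 0 = 3212 bp
  3320 − 3212 = 108 bp
  3853 − 3320 = 533 bp
  4353 − 3853 = 500 bp
  4561 − 4353 = 208 bp
  4753 − 4561 = 192 bp
  4918 − 4753 = 165 bp
Sorted largest to smallest: 3212, 533, 500, 208, 192, 165, 108 bp.

3212, 533, 500, 208, 192, 165, 108 bp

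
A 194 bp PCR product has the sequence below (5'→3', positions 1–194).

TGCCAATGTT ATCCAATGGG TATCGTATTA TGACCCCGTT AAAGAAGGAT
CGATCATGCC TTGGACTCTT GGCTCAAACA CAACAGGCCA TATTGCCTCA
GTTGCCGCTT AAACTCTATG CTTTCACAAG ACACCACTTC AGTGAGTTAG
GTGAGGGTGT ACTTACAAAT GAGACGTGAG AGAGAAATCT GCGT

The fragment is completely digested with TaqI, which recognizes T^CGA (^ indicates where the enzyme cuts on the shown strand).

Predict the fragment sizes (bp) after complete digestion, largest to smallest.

The TaqI site (TCGA) starts at position 50.
TaqI cuts after the first base of each site, so after position 50.
Linear molecule, 1 cut → 2 fragments:
  1–50 → 50 bp
  51–194 → 144 bp
Sorted largest to smallest: 144, 50 bp.

144, 50 bp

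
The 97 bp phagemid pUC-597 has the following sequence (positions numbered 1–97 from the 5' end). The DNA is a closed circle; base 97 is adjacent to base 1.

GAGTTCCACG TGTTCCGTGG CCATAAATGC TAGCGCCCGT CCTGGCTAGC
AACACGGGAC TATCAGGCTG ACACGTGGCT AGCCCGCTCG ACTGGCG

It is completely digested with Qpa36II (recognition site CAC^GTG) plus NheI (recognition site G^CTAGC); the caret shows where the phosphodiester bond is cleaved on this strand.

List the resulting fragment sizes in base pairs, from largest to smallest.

Qpa36II sites (CACGTG) start at positions 7, 72.
Qpa36II cuts after base 3 of each site, so after positions 9, 74.
NheI sites (GCTAGC) start at positions 29, 45, 78.
NheI cuts after the first base of each site, so after positions 29, 45, 78.
Combined cut positions: 9, 29, 45, 74, 78.
Circular molecule, 5 cuts → 5 fragments:
  10–29 → 20 bp
  30–45 → 16 bp
  46–74 → 29 bp
  75–78 → 4 bp
  79–97 then 1–9 → 19 + 9 = 28 bp
Sorted largest to smallest: 29, 28, 20, 16, 4 bp.

29, 28, 20, 16, 4 bp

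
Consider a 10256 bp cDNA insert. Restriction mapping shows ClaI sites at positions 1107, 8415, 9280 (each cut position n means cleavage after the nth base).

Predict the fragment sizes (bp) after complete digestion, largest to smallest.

Linear molecule, 3 cuts → 4 fragments:
  1107 − 0 = 1107 bp
  8415 − 1107 = 7308 bp
  9280 − 8415 = 865 bp
  10256 − 9280 = 976 bp
Sorted largest to smallest: 7308, 1107, 976, 865 bp.

7308, 1107, 976, 865 bp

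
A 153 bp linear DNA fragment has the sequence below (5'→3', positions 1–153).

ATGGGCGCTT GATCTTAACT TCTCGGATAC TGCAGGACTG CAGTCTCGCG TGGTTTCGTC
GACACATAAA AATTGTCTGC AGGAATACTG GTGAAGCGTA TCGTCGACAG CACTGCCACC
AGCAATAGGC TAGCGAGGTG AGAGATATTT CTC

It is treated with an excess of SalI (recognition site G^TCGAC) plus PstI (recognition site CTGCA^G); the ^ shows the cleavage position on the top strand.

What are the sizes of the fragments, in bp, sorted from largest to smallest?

SalI sites (GTCGAC) start at positions 58, 103.
SalI cuts after the first base of each site, so after positions 58, 103.
PstI sites (CTGCAG) start at positions 30, 38, 77.
PstI cuts after base 5 of each site (before the last base), so after positions 34, 42, 81.
Combined cut positions: 34, 42, 58, 81, 103.
Linear molecule, 5 cuts → 6 fragments:
  1–34 → 34 bp
  35–42 → 8 bp
  43–58 → 16 bp
  59–81 → 23 bp
  82–103 → 22 bp
  104–153 → 50 bp
Sorted largest to smallest: 50, 34, 23, 22, 16, 8 bp.

50, 34, 23, 22, 16, 8 bp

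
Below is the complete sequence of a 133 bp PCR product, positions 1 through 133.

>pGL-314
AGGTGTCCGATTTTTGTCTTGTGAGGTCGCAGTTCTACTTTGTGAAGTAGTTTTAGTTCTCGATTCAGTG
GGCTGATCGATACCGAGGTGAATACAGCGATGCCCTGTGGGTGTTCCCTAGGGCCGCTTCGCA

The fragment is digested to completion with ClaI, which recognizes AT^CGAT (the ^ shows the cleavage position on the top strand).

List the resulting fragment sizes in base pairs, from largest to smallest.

The ClaI site (ATCGAT) starts at position 76.
ClaI cuts after base 2 of each site, so after position 77.
Linear molecule, 1 cut → 2 fragments:
  1–77 → 77 bp
  78–133 → 56 bp
Sorted largest to smallest: 77, 56 bp.

77, 56 bp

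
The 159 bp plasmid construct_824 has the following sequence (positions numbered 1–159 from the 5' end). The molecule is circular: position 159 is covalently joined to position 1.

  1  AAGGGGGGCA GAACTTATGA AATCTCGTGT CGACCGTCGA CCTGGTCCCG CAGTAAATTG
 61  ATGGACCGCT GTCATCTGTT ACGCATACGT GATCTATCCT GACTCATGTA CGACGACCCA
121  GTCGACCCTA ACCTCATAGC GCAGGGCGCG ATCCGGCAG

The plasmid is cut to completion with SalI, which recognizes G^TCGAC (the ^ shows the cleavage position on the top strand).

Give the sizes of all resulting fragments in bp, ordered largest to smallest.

SalI sites (GTCGAC) start at positions 29, 36, 121.
SalI cuts after the first base of each site, so after positions 29, 36, 121.
Circular molecule, 3 cuts → 3 fragments:
  30–36 → 7 bp
  37–121 → 85 bp
  122–159 then 1–29 → 38 + 29 = 67 bp
Sorted largest to smallest: 85, 67, 7 bp.

85, 67, 7 bp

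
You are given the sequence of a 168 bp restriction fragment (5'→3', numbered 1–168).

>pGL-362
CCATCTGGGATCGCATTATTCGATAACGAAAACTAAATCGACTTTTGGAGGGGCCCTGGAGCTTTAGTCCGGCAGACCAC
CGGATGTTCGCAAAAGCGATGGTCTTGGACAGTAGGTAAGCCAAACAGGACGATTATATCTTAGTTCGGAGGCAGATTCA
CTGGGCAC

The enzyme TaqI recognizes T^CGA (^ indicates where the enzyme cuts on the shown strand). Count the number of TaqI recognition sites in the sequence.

TCGA occurs starting at positions 20, 38.
TaqI cuts at 2 sites.

2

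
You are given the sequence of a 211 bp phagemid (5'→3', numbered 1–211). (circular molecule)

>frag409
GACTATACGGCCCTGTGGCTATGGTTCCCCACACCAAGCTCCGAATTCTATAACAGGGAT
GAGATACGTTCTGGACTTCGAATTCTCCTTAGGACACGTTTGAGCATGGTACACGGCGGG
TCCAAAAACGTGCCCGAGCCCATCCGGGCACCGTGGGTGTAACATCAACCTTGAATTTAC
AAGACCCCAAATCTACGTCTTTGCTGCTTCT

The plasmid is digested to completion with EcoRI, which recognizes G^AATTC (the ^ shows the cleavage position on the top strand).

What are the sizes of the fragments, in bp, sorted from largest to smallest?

EcoRI sites (GAATTC) start at positions 43, 80.
EcoRI cuts after the first base of each site, so after positions 43, 80.
Circular molecule, 2 cuts → 2 fragments:
  44–80 → 37 bp
  81–211 then 1–43 → 131 + 43 = 174 bp
Sorted largest to smallest: 174, 37 bp.

174, 37 bp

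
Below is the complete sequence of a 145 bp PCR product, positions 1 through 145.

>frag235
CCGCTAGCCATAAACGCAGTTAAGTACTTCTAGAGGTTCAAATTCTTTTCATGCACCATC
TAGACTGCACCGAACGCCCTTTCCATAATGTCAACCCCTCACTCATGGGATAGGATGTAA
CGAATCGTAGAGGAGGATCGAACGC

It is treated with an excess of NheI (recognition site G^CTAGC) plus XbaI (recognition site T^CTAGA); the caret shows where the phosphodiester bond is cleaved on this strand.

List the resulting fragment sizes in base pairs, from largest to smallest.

86, 30, 26, 3 bp

The NheI site (GCTAGC) starts at position 3.
NheI cuts after the first base of each site, so after position 3.
XbaI sites (TCTAGA) start at positions 29, 59.
XbaI cuts after the first base of each site, so after positions 29, 59.
Combined cut positions: 3, 29, 59.
Linear molecule, 3 cuts → 4 fragments:
  1–3 → 3 bp
  4–29 → 26 bp
  30–59 → 30 bp
  60–145 → 86 bp
Sorted largest to smallest: 86, 30, 26, 3 bp.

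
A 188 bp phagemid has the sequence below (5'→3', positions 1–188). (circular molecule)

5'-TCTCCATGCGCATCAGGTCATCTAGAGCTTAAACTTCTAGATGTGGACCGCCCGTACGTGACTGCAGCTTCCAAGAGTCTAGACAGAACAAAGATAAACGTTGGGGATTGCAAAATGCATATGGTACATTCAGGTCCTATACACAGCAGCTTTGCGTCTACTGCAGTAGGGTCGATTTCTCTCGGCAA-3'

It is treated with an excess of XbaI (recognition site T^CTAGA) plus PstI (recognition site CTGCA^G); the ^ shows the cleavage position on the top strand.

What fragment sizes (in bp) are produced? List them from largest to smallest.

XbaI sites (TCTAGA) start at positions 21, 36, 78.
XbaI cuts after the first base of each site, so after positions 21, 36, 78.
PstI sites (CTGCAG) start at positions 62, 161.
PstI cuts after base 5 of each site (before the last base), so after positions 66, 165.
Combined cut positions: 21, 36, 66, 78, 165.
Circular molecule, 5 cuts → 5 fragments:
  22–36 → 15 bp
  37–66 → 30 bp
  67–78 → 12 bp
  79–165 → 87 bp
  166–188 then 1–21 → 23 + 21 = 44 bp
Sorted largest to smallest: 87, 44, 30, 15, 12 bp.

87, 44, 30, 15, 12 bp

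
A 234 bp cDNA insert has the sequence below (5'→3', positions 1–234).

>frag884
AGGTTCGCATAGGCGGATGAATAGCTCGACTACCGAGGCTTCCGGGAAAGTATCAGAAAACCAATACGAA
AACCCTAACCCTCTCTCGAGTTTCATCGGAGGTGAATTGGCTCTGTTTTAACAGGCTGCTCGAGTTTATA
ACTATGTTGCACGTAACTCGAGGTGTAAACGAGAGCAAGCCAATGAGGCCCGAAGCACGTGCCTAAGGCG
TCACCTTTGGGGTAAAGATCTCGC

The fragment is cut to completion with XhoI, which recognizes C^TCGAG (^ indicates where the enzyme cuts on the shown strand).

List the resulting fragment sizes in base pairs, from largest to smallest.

85, 77, 44, 28 bp

XhoI sites (CTCGAG) start at positions 85, 129, 157.
XhoI cuts after the first base of each site, so after positions 85, 129, 157.
Linear molecule, 3 cuts → 4 fragments:
  1–85 → 85 bp
  86–129 → 44 bp
  130–157 → 28 bp
  158–234 → 77 bp
Sorted largest to smallest: 85, 77, 44, 28 bp.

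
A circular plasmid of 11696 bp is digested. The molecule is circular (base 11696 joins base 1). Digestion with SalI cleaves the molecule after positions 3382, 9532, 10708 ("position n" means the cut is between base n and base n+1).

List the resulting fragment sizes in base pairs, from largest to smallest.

6150, 4370, 1176 bp

Circular molecule, 3 cuts → 3 fragments:
  9532 − 3382 = 6150 bp
  10708 − 9532 = 1176 bp
  wrap: 11696 − 10708 + 3382 = 4370 bp
Sorted largest to smallest: 6150, 4370, 1176 bp.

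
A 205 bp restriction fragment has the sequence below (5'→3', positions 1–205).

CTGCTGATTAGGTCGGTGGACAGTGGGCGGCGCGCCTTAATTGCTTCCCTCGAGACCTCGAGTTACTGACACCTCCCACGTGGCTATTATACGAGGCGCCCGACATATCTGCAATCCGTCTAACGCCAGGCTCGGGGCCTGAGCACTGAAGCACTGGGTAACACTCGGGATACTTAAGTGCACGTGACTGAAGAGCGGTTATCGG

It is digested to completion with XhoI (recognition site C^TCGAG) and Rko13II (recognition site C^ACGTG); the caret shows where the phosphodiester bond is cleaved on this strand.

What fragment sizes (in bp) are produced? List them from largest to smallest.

XhoI sites (CTCGAG) start at positions 49, 57.
XhoI cuts after the first base of each site, so after positions 49, 57.
Rko13II sites (CACGTG) start at positions 77, 181.
Rko13II cuts after the first base of each site, so after positions 77, 181.
Combined cut positions: 49, 57, 77, 181.
Linear molecule, 4 cuts → 5 fragments:
  1–49 → 49 bp
  50–57 → 8 bp
  58–77 → 20 bp
  78–181 → 104 bp
  182–205 → 24 bp
Sorted largest to smallest: 104, 49, 24, 20, 8 bp.

104, 49, 24, 20, 8 bp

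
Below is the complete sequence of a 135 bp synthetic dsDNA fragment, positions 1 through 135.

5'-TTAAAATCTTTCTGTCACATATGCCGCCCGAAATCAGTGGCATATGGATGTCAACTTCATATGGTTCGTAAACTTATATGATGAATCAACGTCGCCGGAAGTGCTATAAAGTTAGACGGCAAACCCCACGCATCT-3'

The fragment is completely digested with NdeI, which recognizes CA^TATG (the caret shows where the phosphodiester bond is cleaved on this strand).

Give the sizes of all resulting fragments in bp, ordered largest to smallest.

76, 23, 19, 17 bp

NdeI sites (CATATG) start at positions 18, 41, 58.
NdeI cuts after base 2 of each site, so after positions 19, 42, 59.
Linear molecule, 3 cuts → 4 fragments:
  1–19 → 19 bp
  20–42 → 23 bp
  43–59 → 17 bp
  60–135 → 76 bp
Sorted largest to smallest: 76, 23, 19, 17 bp.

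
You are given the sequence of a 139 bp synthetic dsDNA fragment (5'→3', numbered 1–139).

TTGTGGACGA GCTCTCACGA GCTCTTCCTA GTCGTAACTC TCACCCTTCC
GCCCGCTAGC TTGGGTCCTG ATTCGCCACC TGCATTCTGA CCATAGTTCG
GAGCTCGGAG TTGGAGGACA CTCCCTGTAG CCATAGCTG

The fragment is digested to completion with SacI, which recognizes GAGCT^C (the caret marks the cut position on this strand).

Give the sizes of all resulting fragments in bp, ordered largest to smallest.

SacI sites (GAGCTC) start at positions 9, 19, 101.
SacI cuts after base 5 of each site (before the last base), so after positions 13, 23, 105.
Linear molecule, 3 cuts → 4 fragments:
  1–13 → 13 bp
  14–23 → 10 bp
  24–105 → 82 bp
  106–139 → 34 bp
Sorted largest to smallest: 82, 34, 13, 10 bp.

82, 34, 13, 10 bp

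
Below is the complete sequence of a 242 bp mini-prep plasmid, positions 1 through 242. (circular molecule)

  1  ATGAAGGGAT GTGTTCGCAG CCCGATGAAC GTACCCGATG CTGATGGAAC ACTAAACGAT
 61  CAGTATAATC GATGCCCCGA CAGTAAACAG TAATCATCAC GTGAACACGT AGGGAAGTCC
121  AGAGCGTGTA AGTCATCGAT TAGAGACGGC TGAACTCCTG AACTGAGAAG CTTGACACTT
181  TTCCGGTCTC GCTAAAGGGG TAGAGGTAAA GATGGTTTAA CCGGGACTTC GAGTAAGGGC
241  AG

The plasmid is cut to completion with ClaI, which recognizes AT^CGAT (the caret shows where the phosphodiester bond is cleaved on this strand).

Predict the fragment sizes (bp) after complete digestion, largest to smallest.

ClaI sites (ATCGAT) start at positions 68, 135.
ClaI cuts after base 2 of each site, so after positions 69, 136.
Circular molecule, 2 cuts → 2 fragments:
  70–136 → 67 bp
  137–242 then 1–69 → 106 + 69 = 175 bp
Sorted largest to smallest: 175, 67 bp.

175, 67 bp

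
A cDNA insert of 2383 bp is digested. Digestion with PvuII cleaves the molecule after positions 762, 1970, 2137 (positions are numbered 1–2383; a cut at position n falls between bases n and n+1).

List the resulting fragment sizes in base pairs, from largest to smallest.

1208, 762, 246, 167 bp

Linear molecule, 3 cuts → 4 fragments:
  762 − 0 = 762 bp
  1970 − 762 = 1208 bp
  2137 − 1970 = 167 bp
  2383 − 2137 = 246 bp
Sorted largest to smallest: 1208, 762, 246, 167 bp.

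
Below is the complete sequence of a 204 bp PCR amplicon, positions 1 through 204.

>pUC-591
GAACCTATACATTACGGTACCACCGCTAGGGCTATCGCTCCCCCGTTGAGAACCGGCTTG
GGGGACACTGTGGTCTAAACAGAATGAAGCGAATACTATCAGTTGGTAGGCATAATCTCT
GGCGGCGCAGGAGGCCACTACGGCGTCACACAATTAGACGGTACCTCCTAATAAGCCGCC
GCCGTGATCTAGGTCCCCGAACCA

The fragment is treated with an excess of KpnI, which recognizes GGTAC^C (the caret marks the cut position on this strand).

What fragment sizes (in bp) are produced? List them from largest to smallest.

144, 40, 20 bp

KpnI sites (GGTACC) start at positions 16, 160.
KpnI cuts after base 5 of each site (before the last base), so after positions 20, 164.
Linear molecule, 2 cuts → 3 fragments:
  1–20 → 20 bp
  21–164 → 144 bp
  165–204 → 40 bp
Sorted largest to smallest: 144, 40, 20 bp.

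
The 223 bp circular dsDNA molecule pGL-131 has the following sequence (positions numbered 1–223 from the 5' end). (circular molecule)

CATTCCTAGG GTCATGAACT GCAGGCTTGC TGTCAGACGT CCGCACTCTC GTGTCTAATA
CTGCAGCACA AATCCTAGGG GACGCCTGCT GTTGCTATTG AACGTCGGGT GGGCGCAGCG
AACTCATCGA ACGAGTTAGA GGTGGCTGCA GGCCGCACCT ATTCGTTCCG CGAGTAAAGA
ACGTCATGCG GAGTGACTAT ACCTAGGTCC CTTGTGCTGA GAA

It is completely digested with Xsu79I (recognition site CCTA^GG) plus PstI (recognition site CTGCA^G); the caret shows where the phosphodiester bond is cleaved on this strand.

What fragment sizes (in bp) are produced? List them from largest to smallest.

73, 55, 42, 26, 15, 12 bp

Xsu79I sites (CCTAGG) start at positions 5, 74, 202.
Xsu79I cuts after base 4 of each site, so after positions 8, 77, 205.
PstI sites (CTGCAG) start at positions 19, 61, 146.
PstI cuts after base 5 of each site (before the last base), so after positions 23, 65, 150.
Combined cut positions: 8, 23, 65, 77, 150, 205.
Circular molecule, 6 cuts → 6 fragments:
  9–23 → 15 bp
  24–65 → 42 bp
  66–77 → 12 bp
  78–150 → 73 bp
  151–205 → 55 bp
  206–223 then 1–8 → 18 + 8 = 26 bp
Sorted largest to smallest: 73, 55, 42, 26, 15, 12 bp.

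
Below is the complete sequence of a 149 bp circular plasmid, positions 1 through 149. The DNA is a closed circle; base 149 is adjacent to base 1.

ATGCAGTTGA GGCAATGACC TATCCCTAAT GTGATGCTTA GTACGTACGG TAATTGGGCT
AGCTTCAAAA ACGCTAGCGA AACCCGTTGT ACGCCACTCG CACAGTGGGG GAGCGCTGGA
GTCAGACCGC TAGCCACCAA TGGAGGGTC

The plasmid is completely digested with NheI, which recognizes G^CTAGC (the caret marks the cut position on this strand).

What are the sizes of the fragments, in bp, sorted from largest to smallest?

78, 56, 15 bp

NheI sites (GCTAGC) start at positions 58, 73, 129.
NheI cuts after the first base of each site, so after positions 58, 73, 129.
Circular molecule, 3 cuts → 3 fragments:
  59–73 → 15 bp
  74–129 → 56 bp
  130–149 then 1–58 → 20 + 58 = 78 bp
Sorted largest to smallest: 78, 56, 15 bp.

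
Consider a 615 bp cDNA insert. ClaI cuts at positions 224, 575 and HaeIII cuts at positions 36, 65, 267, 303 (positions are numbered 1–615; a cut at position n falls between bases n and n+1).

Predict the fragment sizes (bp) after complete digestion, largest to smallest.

272, 159, 43, 40, 36, 36, 29 bp

Combined cut positions (sorted): 36, 65, 224, 267, 303, 575.
Linear molecule, 6 cuts → 7 fragments:
  36 − 0 = 36 bp
  65 − 36 = 29 bp
  224 − 65 = 159 bp
  267 − 224 = 43 bp
  303 − 267 = 36 bp
  575 − 303 = 272 bp
  615 − 575 = 40 bp
Sorted largest to smallest: 272, 159, 43, 40, 36, 36, 29 bp.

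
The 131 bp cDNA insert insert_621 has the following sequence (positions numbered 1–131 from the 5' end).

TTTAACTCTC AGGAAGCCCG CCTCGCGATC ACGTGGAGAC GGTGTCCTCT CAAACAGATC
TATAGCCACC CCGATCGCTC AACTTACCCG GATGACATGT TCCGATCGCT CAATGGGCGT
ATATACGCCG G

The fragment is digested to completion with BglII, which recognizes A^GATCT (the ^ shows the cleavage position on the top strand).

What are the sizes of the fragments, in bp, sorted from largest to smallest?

75, 56 bp

The BglII site (AGATCT) starts at position 56.
BglII cuts after the first base of each site, so after position 56.
Linear molecule, 1 cut → 2 fragments:
  1–56 → 56 bp
  57–131 → 75 bp
Sorted largest to smallest: 75, 56 bp.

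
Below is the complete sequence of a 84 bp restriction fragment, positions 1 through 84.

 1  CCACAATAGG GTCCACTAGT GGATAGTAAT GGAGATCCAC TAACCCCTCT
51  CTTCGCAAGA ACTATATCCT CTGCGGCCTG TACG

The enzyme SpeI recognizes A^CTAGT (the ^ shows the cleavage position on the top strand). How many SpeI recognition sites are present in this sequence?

ACTAGT occurs starting at position 15.
SpeI cuts at 1 site.

1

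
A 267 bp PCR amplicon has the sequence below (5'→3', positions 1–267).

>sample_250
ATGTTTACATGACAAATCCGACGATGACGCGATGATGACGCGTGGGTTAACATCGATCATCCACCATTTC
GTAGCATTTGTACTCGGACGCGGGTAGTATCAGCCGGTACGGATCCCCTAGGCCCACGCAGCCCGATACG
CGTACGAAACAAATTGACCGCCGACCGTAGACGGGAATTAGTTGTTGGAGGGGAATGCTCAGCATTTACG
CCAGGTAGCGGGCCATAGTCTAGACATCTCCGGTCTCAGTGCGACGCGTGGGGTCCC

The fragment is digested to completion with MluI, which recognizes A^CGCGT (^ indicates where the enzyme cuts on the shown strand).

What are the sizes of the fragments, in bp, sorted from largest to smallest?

MluI sites (ACGCGT) start at positions 38, 138, 254.
MluI cuts after the first base of each site, so after positions 38, 138, 254.
Linear molecule, 3 cuts → 4 fragments:
  1–38 → 38 bp
  39–138 → 100 bp
  139–254 → 116 bp
  255–267 → 13 bp
Sorted largest to smallest: 116, 100, 38, 13 bp.

116, 100, 38, 13 bp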